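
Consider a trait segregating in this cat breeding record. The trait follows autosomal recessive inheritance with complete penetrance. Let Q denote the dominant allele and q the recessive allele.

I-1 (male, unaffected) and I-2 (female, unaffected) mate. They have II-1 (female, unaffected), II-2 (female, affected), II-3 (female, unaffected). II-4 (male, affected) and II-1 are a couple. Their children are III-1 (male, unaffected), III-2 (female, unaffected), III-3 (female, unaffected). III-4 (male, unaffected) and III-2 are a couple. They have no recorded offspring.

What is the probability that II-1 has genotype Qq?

I-1 is unaffected so carries Q and passed q to II-2 (qq), so I-1 is Qq.
I-2 is unaffected so carries Q and passed q to II-2 (qq), so I-2 is Qq.
Their cross gives offspring ratios 1/4 QQ : 1/2 Qq : 1/4 qq. Conditioning on II-1 being unaffected, P(Qq) = 1/2 / 3/4 = 2/3 before taking II-1's own offspring into account.
II-4 is affected, so II-4 is qq.
Now use II-1's offspring. Probability of each recorded status — unaffected son III-1: 1/2 if II-1 is Qq, 1 if QQ; unaffected daughter III-2: 1/2 if II-1 is Qq, 1 if QQ; unaffected daughter III-3: 1/2 if II-1 is Qq, 1 if QQ.
Bayes: P(Qq) = 2/3·1/8 / (2/3·1/8 + 1/3·1) = 1/5.

1/5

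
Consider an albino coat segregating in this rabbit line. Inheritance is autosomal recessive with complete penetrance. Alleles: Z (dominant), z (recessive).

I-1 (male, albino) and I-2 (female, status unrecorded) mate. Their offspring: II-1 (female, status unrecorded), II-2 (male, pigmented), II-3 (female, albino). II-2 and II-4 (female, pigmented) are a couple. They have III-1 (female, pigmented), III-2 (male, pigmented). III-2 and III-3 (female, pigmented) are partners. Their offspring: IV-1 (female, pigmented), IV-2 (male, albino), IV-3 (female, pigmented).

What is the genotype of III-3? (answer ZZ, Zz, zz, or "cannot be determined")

From phenotype alone, III-3 is ZZ or Zz.
III-3 is pigmented so carries Z and passed z to IV-2 (zz), so III-3 is Zz.

Zz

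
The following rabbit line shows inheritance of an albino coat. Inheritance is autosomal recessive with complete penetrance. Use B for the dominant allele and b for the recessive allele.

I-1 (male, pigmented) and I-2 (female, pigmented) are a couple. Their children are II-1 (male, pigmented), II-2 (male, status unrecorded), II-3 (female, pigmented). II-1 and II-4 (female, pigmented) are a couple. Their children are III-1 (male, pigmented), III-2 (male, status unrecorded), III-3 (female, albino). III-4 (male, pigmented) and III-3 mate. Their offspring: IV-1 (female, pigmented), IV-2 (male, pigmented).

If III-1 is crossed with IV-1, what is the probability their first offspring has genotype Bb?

II-1 is pigmented so carries B and passed b to III-3 (bb), so II-1 is Bb.
II-4 is pigmented so carries B and passed b to III-3 (bb), so II-4 is Bb.
III-1 is a pigmented offspring of II-1 (Bb) × II-4 (Bb), whose cross gives 1/4 BB : 1/2 Bb : 1/4 bb; conditioning on being pigmented, III-1 is BB with probability 1/3, Bb with probability 2/3.
IV-1 is pigmented so carries B and received b from III-3 (bb), so IV-1 is Bb.
Summing over parental genotype combinations, P(offspring has genotype Bb) = 1/3·1/2 + 2/3·1/2 = 1/2.

1/2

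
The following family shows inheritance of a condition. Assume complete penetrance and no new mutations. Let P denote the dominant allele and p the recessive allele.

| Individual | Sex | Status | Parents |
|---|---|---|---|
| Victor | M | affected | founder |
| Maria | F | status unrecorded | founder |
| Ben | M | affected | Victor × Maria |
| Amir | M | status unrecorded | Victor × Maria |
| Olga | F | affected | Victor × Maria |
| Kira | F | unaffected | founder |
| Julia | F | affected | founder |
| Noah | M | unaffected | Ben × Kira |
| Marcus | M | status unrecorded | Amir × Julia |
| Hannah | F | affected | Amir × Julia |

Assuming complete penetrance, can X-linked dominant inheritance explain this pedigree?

Yes

A consistent assignment under X-linked dominant exists: Victor X^P Y, Maria X^P X^P, Ben X^P Y, Amir X^P Y, Olga X^P X^P, Kira X^p X^p, Julia X^P X^P, Noah X^p Y, Marcus X^P Y, Hannah X^P X^P.
In this assignment every recorded phenotype matches its genotype and every non-founder's genotype is obtainable from its parents' genotypes, so the pedigree is consistent.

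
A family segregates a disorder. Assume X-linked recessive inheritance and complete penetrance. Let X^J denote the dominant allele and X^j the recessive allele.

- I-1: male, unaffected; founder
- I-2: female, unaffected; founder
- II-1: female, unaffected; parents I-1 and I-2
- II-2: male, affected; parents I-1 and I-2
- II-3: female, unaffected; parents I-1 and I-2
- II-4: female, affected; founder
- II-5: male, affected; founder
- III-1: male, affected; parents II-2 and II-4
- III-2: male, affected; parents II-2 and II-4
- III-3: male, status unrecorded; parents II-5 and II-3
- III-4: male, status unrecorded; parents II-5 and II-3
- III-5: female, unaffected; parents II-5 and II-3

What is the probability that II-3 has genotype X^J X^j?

1/3

I-1 is unaffected, so I-1 is X^J Y.
I-2 is unaffected so carries J and passed j to II-2 (X^j Y), so I-2 is X^J X^j.
Their cross gives offspring ratios 1/2 X^J X^J : 1/2 X^J X^j. Conditioning on II-3 being unaffected, P(X^J X^j) = 1/2 / 1 = 1/2 before taking II-3's own offspring into account.
II-5 is affected, so II-5 is X^j Y.
Now use II-3's offspring. Probability of each recorded status — unaffected daughter III-5: 1/2 if II-3 is X^J X^j, 1 if X^J X^J. (III-3, III-4: equally likely either way, so uninformative.)
Bayes: P(X^J X^j) = 1/2·1/2 / (1/2·1/2 + 1/2·1) = 1/3.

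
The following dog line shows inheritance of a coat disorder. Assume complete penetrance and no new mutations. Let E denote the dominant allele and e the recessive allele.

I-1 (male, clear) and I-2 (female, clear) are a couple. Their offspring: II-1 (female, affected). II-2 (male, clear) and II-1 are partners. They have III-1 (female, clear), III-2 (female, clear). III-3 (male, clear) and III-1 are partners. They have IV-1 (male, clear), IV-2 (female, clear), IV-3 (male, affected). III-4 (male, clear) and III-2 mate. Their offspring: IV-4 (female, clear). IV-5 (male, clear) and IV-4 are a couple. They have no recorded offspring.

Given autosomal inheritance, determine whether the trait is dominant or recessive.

recessive

I-1 and I-2 are both clear yet have an affected child II-1. Under dominance, an affected child requires at least one affected parent, so the trait cannot be dominant.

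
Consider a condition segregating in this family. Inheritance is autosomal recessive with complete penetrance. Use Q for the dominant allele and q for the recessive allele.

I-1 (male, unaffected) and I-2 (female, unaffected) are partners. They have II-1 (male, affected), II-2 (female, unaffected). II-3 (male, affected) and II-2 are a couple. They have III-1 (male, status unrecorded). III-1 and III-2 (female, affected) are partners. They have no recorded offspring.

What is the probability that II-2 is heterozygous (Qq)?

I-1 is unaffected so carries Q and passed q to II-1 (qq), so I-1 is Qq.
I-2 is unaffected so carries Q and passed q to II-1 (qq), so I-2 is Qq.
Their cross gives offspring ratios 1/4 QQ : 1/2 Qq : 1/4 qq. Conditioning on II-2 being unaffected, P(Qq) = 1/2 / 3/4 = 2/3 before taking II-2's own offspring into account.
II-3 is affected, so II-3 is qq.
II-2's offspring (III-1) would show their recorded status with the same probability whether II-2 is Qq or QQ, so they carry no information and P(Qq) = 2/3.

2/3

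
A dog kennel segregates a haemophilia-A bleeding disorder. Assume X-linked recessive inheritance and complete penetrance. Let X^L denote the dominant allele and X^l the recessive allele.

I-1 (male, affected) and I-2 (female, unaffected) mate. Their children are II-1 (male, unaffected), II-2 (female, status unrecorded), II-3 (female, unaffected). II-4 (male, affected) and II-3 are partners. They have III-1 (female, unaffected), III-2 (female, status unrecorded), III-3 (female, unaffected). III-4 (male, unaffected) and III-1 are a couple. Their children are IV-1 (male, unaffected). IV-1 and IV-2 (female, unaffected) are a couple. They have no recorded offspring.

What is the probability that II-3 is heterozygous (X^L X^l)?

II-3 is unaffected so carries L and received l from I-1 (X^l Y), so II-3 is X^L X^l, giving P(X^L X^l) = 1.

1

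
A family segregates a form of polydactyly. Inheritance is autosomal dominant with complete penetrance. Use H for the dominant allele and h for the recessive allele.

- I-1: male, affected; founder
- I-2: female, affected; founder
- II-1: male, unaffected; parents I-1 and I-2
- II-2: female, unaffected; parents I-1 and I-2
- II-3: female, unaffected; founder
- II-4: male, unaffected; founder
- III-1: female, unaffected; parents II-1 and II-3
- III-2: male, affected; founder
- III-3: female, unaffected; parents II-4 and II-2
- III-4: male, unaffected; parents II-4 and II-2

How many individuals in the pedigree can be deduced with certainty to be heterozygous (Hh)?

2

Obligate heterozygotes: I-1 is affected so carries H and passed h to II-1 (hh), so I-1 is Hh; I-2 is affected so carries H and passed h to II-1 (hh), so I-2 is Hh.
Every other individual is either homozygous by phenotype or has at least one consistent homozygous assignment, so the count is 2.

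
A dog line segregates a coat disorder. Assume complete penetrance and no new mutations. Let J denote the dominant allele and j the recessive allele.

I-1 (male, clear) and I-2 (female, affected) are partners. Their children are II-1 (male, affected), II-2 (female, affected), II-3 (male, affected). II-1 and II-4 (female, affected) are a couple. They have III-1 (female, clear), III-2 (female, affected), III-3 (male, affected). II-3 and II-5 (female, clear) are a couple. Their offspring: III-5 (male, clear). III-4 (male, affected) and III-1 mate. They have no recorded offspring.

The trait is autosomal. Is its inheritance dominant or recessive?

II-1 and II-4 are both affected yet have a clear child III-1. Under a recessive model two affected parents are homozygous and every child would be affected, so the trait cannot be recessive.

dominant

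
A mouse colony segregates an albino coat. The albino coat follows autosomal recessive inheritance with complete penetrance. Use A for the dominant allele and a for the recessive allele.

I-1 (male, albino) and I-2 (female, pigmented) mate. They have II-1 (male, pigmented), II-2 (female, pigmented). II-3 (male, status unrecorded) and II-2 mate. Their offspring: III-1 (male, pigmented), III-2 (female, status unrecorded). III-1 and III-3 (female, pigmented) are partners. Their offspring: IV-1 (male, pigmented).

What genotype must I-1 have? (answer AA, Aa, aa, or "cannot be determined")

I-1 is albino, so I-1 is aa.

aa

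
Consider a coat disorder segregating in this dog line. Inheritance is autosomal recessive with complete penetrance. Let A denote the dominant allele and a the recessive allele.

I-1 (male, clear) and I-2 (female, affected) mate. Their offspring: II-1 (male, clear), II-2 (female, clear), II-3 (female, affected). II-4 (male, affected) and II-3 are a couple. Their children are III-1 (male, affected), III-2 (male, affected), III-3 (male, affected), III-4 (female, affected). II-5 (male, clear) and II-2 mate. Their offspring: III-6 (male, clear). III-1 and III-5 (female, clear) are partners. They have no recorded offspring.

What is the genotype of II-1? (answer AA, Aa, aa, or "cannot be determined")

Aa

From phenotype alone, II-1 is AA or Aa.
II-1 is clear so carries A and received a from I-2 (aa), so II-1 is Aa.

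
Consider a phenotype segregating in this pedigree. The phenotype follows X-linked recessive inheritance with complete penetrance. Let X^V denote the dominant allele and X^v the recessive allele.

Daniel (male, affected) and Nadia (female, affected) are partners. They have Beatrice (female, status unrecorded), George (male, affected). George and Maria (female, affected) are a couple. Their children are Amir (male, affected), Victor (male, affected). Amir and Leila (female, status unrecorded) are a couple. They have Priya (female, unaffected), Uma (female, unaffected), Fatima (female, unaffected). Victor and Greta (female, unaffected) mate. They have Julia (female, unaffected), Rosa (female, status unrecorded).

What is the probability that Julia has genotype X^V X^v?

Julia is unaffected so carries V and received v from Victor (X^v Y), so Julia is X^V X^v, giving P(X^V X^v) = 1.

1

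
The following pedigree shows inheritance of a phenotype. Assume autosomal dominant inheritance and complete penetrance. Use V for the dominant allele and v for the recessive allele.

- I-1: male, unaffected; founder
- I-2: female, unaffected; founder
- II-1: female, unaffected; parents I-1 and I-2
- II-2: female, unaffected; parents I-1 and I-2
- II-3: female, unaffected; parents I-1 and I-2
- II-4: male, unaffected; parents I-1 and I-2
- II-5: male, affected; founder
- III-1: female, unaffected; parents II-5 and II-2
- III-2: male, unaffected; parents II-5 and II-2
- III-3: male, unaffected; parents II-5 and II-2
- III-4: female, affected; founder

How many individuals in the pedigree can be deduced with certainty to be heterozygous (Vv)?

1

Obligate heterozygotes: II-5 is affected so carries V and passed v to III-1 (vv), so II-5 is Vv.
Every other individual is either homozygous by phenotype or has at least one consistent homozygous assignment, so the count is 1.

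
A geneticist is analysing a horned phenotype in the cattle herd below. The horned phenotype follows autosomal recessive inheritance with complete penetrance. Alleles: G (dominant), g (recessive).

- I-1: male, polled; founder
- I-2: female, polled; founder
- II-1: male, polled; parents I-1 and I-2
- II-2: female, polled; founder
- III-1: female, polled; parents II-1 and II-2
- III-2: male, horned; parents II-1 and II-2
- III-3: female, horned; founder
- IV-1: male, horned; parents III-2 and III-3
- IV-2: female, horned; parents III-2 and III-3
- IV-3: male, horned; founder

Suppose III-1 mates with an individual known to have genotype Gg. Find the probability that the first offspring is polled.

II-1 is polled so carries G and passed g to III-2 (gg), so II-1 is Gg.
II-2 is polled so carries G and passed g to III-2 (gg), so II-2 is Gg.
III-1 is a polled offspring of II-1 (Gg) × II-2 (Gg), whose cross gives 1/4 GG : 1/2 Gg : 1/4 gg; conditioning on being polled, III-1 is GG with probability 1/3, Gg with probability 2/3.
Summing over parental genotype combinations, P(offspring is polled) = 1/3·1 + 2/3·3/4 = 5/6.

5/6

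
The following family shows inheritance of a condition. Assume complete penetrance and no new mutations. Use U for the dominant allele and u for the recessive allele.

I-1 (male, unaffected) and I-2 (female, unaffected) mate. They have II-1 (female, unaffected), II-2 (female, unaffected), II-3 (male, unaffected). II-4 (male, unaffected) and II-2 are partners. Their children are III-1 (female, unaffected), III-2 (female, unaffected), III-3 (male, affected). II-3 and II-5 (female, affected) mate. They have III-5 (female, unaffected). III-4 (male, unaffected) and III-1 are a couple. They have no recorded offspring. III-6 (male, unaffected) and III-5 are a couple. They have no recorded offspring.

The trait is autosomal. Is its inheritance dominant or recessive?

recessive

II-4 and II-2 are both unaffected yet have an affected child III-3. Under dominance, an affected child requires at least one affected parent, so the trait cannot be dominant.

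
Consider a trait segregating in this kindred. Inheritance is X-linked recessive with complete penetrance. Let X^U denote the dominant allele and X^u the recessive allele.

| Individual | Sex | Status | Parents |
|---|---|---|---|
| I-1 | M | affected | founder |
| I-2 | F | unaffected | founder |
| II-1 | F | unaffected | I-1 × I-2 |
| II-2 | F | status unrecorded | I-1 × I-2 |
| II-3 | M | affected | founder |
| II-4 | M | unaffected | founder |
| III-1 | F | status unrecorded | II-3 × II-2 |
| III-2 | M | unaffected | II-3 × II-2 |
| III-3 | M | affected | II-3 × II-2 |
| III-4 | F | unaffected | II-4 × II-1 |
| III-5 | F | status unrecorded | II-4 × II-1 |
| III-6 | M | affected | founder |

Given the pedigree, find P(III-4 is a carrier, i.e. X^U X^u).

II-4 is unaffected, so II-4 is X^U Y.
II-1 is unaffected so carries U and received u from I-1 (X^u Y), so II-1 is X^U X^u.
Their cross gives offspring ratios 1/2 X^U X^U : 1/2 X^U X^u. Conditioning on III-4 being unaffected, P(X^U X^u) = 1/2 / 1 = 1/2.

1/2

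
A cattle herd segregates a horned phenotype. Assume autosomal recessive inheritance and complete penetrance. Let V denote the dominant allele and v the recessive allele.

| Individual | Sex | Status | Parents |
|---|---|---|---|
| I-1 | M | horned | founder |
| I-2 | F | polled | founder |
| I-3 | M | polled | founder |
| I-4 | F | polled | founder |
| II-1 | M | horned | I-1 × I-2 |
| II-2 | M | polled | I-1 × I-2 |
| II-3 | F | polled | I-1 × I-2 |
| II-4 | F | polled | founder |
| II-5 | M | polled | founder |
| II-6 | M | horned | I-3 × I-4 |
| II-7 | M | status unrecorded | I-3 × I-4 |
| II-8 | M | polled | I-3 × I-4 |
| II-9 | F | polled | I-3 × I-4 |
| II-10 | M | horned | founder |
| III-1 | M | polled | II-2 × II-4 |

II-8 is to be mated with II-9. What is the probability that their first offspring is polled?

8/9

I-3 is polled so carries V and passed v to II-6 (vv), so I-3 is Vv.
I-4 is polled so carries V and passed v to II-6 (vv), so I-4 is Vv.
II-8 is a polled offspring of I-3 (Vv) × I-4 (Vv), whose cross gives 1/4 VV : 1/2 Vv : 1/4 vv; conditioning on being polled, II-8 is VV with probability 1/3, Vv with probability 2/3.
II-9 is a polled offspring of I-3 (Vv) × I-4 (Vv), whose cross gives 1/4 VV : 1/2 Vv : 1/4 vv; conditioning on being polled, II-9 is VV with probability 1/3, Vv with probability 2/3.
Summing over parental genotype combinations, P(offspring is polled) = 1/9·1 + 2/9·1 + 2/9·1 + 4/9·3/4 = 8/9.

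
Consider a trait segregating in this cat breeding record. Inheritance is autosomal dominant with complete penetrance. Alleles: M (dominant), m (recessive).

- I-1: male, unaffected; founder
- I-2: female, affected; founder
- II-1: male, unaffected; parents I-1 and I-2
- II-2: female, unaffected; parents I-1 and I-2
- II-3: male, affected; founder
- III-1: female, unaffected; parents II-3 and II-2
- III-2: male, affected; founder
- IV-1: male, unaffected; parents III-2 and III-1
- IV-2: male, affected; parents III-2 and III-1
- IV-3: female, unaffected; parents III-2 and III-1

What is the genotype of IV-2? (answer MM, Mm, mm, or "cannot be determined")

Mm

From phenotype alone, IV-2 is MM or Mm.
IV-2 is affected so carries M and received m from III-1 (mm), so IV-2 is Mm.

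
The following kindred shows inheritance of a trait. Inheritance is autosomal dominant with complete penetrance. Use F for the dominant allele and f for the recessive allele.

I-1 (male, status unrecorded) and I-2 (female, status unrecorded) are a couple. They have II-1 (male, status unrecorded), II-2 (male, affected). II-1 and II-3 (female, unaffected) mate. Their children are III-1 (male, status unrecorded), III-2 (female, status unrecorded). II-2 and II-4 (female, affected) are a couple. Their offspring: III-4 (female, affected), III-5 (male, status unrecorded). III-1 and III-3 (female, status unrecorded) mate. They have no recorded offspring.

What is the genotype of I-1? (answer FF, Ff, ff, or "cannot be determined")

cannot be determined

I-1's phenotype is unrecorded, and no parent or child forces a single allele at both positions; consistent genotype assignments exist with I-1 as FF or Ff or ff.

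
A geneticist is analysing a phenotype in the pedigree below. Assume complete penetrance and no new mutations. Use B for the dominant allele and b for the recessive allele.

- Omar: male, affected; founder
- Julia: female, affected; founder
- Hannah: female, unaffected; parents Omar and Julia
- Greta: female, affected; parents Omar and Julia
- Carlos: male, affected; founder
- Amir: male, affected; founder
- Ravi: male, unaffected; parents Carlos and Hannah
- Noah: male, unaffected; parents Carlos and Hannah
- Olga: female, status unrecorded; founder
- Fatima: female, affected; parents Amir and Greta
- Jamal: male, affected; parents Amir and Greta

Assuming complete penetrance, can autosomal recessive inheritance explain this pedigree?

No

Under autosomal recessive, Hannah (unaffected, female) cannot arise from Omar (affected) × Julia (affected).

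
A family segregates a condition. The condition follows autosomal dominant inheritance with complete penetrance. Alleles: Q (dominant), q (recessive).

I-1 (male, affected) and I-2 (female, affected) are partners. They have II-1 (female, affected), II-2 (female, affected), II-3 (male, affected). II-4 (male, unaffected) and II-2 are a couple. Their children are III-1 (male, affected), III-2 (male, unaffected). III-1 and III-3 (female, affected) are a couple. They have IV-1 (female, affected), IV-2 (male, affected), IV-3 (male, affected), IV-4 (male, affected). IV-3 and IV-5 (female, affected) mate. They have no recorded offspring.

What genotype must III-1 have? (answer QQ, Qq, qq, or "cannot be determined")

Qq

From phenotype alone, III-1 is QQ or Qq.
III-1 is affected so carries Q and received q from II-4 (qq), so III-1 is Qq.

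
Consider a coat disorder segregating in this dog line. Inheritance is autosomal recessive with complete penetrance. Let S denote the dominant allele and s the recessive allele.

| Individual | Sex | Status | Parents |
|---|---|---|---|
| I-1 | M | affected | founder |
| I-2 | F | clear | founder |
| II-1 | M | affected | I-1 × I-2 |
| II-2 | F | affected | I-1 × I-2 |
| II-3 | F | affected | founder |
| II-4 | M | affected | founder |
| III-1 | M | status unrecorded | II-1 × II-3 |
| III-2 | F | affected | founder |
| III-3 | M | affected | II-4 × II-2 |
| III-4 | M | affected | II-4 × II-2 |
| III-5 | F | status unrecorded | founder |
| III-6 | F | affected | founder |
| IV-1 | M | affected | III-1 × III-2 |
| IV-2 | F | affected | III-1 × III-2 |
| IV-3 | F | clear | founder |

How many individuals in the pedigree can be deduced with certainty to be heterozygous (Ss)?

1

Obligate heterozygotes: I-2 is clear so carries S and passed s to II-1 (ss), so I-2 is Ss.
Every other individual is either homozygous by phenotype or has at least one consistent homozygous assignment, so the count is 1.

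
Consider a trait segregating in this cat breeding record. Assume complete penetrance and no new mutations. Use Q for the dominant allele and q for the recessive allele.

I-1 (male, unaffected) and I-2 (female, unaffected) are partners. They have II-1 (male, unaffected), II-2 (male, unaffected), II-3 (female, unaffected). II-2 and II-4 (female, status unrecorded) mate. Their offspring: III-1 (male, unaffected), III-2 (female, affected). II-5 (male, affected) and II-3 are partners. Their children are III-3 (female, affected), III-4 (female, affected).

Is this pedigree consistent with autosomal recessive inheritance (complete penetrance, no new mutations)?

A consistent assignment under autosomal recessive exists: I-1 QQ, I-2 Qq, II-1 QQ, II-2 Qq, II-3 Qq, II-4 Qq, II-5 qq, III-1 QQ, III-2 qq, III-3 qq, III-4 qq.
In this assignment every recorded phenotype matches its genotype and every non-founder's genotype is obtainable from its parents' genotypes, so the pedigree is consistent.

Yes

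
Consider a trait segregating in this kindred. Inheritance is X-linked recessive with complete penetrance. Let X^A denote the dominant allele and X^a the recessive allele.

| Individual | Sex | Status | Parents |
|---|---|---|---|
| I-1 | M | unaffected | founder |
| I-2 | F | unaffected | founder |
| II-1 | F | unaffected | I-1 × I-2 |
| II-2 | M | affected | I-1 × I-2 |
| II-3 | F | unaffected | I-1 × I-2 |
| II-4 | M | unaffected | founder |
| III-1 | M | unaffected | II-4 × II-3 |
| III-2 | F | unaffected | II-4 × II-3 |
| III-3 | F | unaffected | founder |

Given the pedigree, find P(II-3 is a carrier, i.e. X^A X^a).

1/3

I-1 is unaffected, so I-1 is X^A Y.
I-2 is unaffected so carries A and passed a to II-2 (X^a Y), so I-2 is X^A X^a.
Their cross gives offspring ratios 1/2 X^A X^A : 1/2 X^A X^a. Conditioning on II-3 being unaffected, P(X^A X^a) = 1/2 / 1 = 1/2 before taking II-3's own offspring into account.
II-4 is unaffected, so II-4 is X^A Y.
Now use II-3's offspring. Probability of each recorded status — unaffected son III-1: 1/2 if II-3 is X^A X^a, 1 if X^A X^A. (III-2: equally likely either way, so uninformative.)
Bayes: P(X^A X^a) = 1/2·1/2 / (1/2·1/2 + 1/2·1) = 1/3.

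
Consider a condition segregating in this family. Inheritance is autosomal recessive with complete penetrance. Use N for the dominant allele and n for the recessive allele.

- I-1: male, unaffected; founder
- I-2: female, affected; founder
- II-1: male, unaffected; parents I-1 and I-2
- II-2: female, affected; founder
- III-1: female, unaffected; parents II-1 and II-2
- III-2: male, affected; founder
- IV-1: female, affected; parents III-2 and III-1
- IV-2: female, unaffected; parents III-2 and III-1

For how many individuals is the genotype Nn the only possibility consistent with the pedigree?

3

Obligate heterozygotes: II-1 is unaffected so carries N and received n from I-2 (nn), so II-1 is Nn; III-1 is unaffected so carries N and received n from II-2 (nn), so III-1 is Nn; IV-2 is unaffected so carries N and received n from III-2 (nn), so IV-2 is Nn.
Every other individual is either homozygous by phenotype or has at least one consistent homozygous assignment, so the count is 3.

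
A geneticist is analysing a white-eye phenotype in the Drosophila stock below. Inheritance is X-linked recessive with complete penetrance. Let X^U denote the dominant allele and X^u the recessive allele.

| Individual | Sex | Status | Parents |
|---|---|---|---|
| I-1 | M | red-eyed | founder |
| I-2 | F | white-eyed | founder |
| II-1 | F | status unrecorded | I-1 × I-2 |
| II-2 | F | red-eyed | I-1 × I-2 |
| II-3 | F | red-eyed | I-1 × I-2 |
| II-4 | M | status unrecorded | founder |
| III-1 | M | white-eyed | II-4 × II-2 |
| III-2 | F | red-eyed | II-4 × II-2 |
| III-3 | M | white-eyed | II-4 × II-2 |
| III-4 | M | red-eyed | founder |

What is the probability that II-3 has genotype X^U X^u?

II-3 is red-eyed so carries U and received u from I-2 (X^u X^u), so II-3 is X^U X^u, giving P(X^U X^u) = 1.

1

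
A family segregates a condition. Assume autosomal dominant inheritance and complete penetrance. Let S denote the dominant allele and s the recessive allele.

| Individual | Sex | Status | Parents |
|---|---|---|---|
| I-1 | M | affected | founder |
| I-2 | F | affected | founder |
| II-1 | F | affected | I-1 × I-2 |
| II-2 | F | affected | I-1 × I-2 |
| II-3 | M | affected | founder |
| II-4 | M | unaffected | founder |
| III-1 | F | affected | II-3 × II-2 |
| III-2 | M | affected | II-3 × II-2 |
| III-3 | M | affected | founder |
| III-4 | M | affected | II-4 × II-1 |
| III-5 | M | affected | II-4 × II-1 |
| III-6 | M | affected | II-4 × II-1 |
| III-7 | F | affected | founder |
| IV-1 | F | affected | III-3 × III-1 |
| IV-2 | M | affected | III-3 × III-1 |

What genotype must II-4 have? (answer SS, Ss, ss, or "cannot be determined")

II-4 is unaffected, so II-4 is ss.

ss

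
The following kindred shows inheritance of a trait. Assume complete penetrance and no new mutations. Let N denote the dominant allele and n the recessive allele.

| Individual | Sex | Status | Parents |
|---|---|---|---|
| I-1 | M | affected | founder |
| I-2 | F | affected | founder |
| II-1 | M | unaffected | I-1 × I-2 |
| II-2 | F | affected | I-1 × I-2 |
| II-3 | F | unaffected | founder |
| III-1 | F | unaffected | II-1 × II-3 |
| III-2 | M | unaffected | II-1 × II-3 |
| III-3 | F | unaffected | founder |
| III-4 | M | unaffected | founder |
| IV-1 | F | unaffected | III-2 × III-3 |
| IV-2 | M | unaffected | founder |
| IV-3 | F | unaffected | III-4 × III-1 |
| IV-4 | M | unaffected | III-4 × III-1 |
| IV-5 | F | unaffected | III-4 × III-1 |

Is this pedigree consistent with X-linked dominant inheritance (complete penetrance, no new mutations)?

A consistent assignment under X-linked dominant exists: I-1 X^N Y, I-2 X^N X^n, II-1 X^n Y, II-2 X^N X^N, II-3 X^n X^n, III-1 X^n X^n, III-2 X^n Y, III-3 X^n X^n, III-4 X^n Y, IV-1 X^n X^n, IV-2 X^n Y, IV-3 X^n X^n, IV-4 X^n Y, IV-5 X^n X^n.
In this assignment every recorded phenotype matches its genotype and every non-founder's genotype is obtainable from its parents' genotypes, so the pedigree is consistent.

Yes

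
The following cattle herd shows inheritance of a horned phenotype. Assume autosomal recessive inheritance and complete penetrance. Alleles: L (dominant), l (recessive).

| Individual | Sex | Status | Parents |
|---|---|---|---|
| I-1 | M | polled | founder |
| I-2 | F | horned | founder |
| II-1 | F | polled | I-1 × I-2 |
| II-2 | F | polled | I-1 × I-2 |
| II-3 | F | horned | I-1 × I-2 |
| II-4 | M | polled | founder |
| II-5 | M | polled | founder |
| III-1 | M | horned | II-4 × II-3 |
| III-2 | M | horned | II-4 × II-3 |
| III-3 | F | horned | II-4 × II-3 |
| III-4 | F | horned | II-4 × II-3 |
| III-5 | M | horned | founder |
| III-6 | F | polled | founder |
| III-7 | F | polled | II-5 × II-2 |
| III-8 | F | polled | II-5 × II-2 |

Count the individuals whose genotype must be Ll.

Obligate heterozygotes: I-1 is polled so carries L and passed l to II-3 (ll), so I-1 is Ll; II-1 is polled so carries L and received l from I-2 (ll), so II-1 is Ll; II-2 is polled so carries L and received l from I-2 (ll), so II-2 is Ll; II-4 is polled so carries L and passed l to III-1 (ll), so II-4 is Ll.
Every other individual is either homozygous by phenotype or has at least one consistent homozygous assignment, so the count is 4.

4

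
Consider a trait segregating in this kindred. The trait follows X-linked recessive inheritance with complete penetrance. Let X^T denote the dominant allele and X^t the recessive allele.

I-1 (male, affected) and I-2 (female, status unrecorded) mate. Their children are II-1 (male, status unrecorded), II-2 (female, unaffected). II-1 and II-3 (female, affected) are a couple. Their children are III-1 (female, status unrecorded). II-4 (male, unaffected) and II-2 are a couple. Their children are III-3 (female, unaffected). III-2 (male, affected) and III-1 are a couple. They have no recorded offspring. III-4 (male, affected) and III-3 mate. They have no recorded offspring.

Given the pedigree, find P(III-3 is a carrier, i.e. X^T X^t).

II-4 is unaffected, so II-4 is X^T Y.
II-2 is unaffected so carries T and received t from I-1 (X^t Y), so II-2 is X^T X^t.
Their cross gives offspring ratios 1/2 X^T X^T : 1/2 X^T X^t. Conditioning on III-3 being unaffected, P(X^T X^t) = 1/2 / 1 = 1/2.

1/2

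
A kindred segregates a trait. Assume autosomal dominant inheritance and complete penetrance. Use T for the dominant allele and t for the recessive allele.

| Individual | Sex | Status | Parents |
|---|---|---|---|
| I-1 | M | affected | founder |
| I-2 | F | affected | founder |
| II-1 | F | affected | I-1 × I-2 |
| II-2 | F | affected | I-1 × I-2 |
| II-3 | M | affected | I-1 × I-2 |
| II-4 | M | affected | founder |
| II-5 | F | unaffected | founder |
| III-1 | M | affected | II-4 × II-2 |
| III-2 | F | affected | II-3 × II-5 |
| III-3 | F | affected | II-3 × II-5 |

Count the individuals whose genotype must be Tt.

2

Obligate heterozygotes: III-2 is affected so carries T and received t from II-5 (tt), so III-2 is Tt; III-3 is affected so carries T and received t from II-5 (tt), so III-3 is Tt.
Every other individual is either homozygous by phenotype or has at least one consistent homozygous assignment, so the count is 2.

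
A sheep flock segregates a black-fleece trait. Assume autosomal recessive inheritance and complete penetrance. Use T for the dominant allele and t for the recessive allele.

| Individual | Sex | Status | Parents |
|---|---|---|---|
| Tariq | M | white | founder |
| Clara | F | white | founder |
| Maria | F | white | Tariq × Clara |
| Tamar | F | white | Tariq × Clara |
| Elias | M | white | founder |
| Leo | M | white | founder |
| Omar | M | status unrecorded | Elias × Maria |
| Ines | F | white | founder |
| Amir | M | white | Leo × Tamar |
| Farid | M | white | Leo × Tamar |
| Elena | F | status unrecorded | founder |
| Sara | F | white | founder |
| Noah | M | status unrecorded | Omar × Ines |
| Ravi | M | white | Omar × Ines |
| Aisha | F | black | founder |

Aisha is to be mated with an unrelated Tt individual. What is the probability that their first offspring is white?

1/2

Aisha is black, so Aisha is tt.
The cross gives 1/2 Tt : 1/2 tt, so P(offspring is white) = 1/2.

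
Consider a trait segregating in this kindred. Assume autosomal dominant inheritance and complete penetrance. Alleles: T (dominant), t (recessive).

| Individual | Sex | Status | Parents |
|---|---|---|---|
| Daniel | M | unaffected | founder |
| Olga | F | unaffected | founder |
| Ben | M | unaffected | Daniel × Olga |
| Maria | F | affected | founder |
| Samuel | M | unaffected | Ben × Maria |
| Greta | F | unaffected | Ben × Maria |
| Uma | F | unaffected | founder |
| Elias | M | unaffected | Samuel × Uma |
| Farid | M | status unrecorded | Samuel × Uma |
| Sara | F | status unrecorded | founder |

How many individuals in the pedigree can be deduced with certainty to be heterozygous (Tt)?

Obligate heterozygotes: Maria is affected so carries T and passed t to Samuel (tt), so Maria is Tt.
Every other individual is either homozygous by phenotype or has at least one consistent homozygous assignment, so the count is 1.

1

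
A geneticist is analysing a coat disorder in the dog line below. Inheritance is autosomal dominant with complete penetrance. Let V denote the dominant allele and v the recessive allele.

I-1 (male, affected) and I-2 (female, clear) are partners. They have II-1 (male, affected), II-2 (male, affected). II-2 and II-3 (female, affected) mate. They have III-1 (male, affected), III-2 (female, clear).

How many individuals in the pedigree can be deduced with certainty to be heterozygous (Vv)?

Obligate heterozygotes: II-1 is affected so carries V and received v from I-2 (vv), so II-1 is Vv; II-2 is affected so carries V and received v from I-2 (vv), so II-2 is Vv; II-3 is affected so carries V and passed v to III-2 (vv), so II-3 is Vv.
Every other individual is either homozygous by phenotype or has at least one consistent homozygous assignment, so the count is 3.

3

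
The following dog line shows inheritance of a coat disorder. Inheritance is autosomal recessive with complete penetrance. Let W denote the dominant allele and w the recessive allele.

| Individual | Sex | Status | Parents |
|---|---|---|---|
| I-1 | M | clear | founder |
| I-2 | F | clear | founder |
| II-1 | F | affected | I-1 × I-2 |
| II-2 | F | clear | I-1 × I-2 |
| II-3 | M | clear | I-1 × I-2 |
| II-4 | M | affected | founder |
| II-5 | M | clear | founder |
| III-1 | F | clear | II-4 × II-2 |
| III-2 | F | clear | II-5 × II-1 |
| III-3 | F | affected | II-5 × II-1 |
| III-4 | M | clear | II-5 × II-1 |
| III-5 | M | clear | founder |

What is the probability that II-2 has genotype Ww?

1/2

I-1 is clear so carries W and passed w to II-1 (ww), so I-1 is Ww.
I-2 is clear so carries W and passed w to II-1 (ww), so I-2 is Ww.
Their cross gives offspring ratios 1/4 WW : 1/2 Ww : 1/4 ww. Conditioning on II-2 being clear, P(Ww) = 1/2 / 3/4 = 2/3 before taking II-2's own offspring into account.
II-4 is affected, so II-4 is ww.
Now use II-2's offspring. Probability of each recorded status — clear daughter III-1: 1/2 if II-2 is Ww, 1 if WW.
Bayes: P(Ww) = 2/3·1/2 / (2/3·1/2 + 1/3·1) = 1/2.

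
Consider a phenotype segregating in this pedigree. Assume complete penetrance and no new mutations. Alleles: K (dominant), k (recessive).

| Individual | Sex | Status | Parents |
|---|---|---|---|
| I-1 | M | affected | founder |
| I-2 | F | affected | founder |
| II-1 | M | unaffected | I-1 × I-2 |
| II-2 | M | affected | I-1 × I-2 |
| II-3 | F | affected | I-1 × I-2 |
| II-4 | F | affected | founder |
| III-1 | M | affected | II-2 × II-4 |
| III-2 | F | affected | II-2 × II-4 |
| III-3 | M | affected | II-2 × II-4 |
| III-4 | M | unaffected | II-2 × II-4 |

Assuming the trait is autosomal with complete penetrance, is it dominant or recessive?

dominant

I-1 and I-2 are both affected yet have an unaffected child II-1. Under a recessive model two affected parents are homozygous and every child would be affected, so the trait cannot be recessive.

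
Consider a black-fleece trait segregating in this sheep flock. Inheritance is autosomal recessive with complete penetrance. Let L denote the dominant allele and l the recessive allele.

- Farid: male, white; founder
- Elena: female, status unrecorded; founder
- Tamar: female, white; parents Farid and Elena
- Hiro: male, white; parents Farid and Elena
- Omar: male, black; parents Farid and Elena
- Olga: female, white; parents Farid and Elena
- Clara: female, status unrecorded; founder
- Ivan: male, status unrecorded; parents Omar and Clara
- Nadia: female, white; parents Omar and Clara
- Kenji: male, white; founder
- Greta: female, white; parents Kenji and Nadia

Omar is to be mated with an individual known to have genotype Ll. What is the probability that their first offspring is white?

1/2

Omar is black, so Omar is ll.
The cross gives 1/2 Ll : 1/2 ll, so P(offspring is white) = 1/2.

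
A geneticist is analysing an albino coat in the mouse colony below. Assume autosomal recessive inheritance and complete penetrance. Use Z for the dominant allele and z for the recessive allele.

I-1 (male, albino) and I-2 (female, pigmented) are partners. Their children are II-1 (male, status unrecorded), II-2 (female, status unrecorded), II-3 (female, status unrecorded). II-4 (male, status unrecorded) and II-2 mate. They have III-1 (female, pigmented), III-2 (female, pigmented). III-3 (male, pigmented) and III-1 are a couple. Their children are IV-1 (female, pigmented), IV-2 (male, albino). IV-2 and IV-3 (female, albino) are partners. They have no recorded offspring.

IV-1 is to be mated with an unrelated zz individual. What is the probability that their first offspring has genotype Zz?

2/3

III-3 is pigmented so carries Z and passed z to IV-2 (zz), so III-3 is Zz.
III-1 is pigmented so carries Z and passed z to IV-2 (zz), so III-1 is Zz.
IV-1 is a pigmented offspring of III-3 (Zz) × III-1 (Zz), whose cross gives 1/4 ZZ : 1/2 Zz : 1/4 zz; conditioning on being pigmented, IV-1 is ZZ with probability 1/3, Zz with probability 2/3.
Summing over parental genotype combinations, P(offspring has genotype Zz) = 1/3·1 + 2/3·1/2 = 2/3.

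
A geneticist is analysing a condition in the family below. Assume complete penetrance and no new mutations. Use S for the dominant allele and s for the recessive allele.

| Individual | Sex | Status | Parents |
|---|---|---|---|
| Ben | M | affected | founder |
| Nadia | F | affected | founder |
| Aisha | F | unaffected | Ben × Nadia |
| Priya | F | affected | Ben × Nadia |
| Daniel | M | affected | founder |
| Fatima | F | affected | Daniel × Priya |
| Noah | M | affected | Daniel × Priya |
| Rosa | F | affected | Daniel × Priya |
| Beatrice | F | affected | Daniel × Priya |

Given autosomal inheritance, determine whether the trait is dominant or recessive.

Ben and Nadia are both affected yet have an unaffected child Aisha. Under a recessive model two affected parents are homozygous and every child would be affected, so the trait cannot be recessive.

dominant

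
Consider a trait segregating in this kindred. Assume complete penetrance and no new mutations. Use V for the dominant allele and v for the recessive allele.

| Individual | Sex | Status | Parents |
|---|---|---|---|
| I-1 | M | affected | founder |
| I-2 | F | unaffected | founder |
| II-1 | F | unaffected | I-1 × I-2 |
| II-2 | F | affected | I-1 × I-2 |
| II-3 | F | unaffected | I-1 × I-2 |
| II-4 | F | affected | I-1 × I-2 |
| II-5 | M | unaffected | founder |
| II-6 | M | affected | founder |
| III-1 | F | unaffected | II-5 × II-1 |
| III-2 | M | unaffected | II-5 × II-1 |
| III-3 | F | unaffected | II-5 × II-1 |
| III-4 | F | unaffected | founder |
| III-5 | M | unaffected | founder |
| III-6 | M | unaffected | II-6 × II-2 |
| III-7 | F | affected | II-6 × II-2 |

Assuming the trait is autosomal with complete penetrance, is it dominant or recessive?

II-6 and II-2 are both affected yet have an unaffected child III-6. Under a recessive model two affected parents are homozygous and every child would be affected, so the trait cannot be recessive.

dominant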